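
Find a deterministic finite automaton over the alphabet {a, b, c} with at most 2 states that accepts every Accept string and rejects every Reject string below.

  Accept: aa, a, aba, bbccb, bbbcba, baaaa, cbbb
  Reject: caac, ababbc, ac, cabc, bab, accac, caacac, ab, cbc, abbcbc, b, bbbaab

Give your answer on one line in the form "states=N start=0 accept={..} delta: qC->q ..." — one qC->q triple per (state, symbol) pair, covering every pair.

State merging on the prefix tree: take the shortest (then alphabetical) example prefix whose next move is undefined and point that move at state 0, else 1, else 2, ...; a target is out if some Accept/Reject pair would then sit in one state with the same input left (inseparable). If every existing state is out, open a new one.
a: 0a undefined. 0a->0: ok.
b: 0b undefined. 0b->0: no, aa/bab meet in 0. Open state 1: 0b->1.
c: 0c undefined. 0c->0: no, aa/caac meet in 0. 0c->1: ok.
ba: 1a undefined. 1a->0: ok.
bb: 1b undefined. 1b->0: ok.
acc: 1c undefined. 1c->0: no, aa/cabc meet in 0. 1c->1: ok.
All examples now run through 2 states with every (state, symbol) defined. Accept strings end in {0}, Reject strings end in {1}; accept={0}.

states=2 start=0 accept={0} delta: 0a->0 0b->1 0c->1 1a->0 1b->0 1c->1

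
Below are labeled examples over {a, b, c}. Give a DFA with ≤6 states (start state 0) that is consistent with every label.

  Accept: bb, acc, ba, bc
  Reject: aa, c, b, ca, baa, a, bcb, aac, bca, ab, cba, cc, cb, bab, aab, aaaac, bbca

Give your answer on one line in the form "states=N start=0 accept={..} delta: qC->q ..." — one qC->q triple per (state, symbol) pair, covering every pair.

states=4 start=0 accept={3} delta: 0a->1 0b->2 0c->1 1a->0 1b->0 1c->2 2a->3 2b->3 2c->3 3a->0 3b->0 3c->0

Grow the machine one transition at a time. Run the examples from 0; the earliest place one falls off (shortest prefix, ties alphabetical) gets sent to the lowest-numbered state that keeps every Accept/Reject pair distinguishable — a pair clashes when both reach the same state with identical unread suffix — and to a fresh state only if none does.
a: 0a undefined. 0a->0: no, acc/cc meet in 0 with "cc" left. Open state 1: 0a->1.
b: 0b undefined. 0b->0: no, bb/b meet in 0. 0b->1: no, bb/ab meet in 1 with "b" left. Open state 2: 0b->2.
c: 0c undefined. 0c->0: no, ba/cba meet in 2 with "a" left. 0c->1: ok.
aa: 1a undefined. 1a->0: ok.
ab: 1b undefined. 1b->0: ok.
ac: 1c undefined. 1c->0: no, acc/c meet in 1. 1c->1: no, acc/c meet in 1. 1c->2: ok.
ba: 2a undefined. 2a->0: no, ba/aa meet in 0. 2a->1: no, ba/c meet in 1. 2a->2: no, bb/bab meet in 2 with "b" left. Open state 3: 2a->3.
bb: 2b undefined. 2b->0: no, bb/aa meet in 0. 2b->1: no, bb/c meet in 1. 2b->2: no, bb/b meet in 2. 2b->3: ok.
bc: 2c undefined. 2c->0: no, acc/aa meet in 0. 2c->1: no, acc/c meet in 1. 2c->2: no, bb/bcb meet in 3. 2c->3: ok.
baa: 3a undefined. 3a->0: ok.
bab: 3b undefined. 3b->0: ok.
bbc: 3c undefined. 3c->0: ok.
All examples now run through 4 states with every (state, symbol) defined. Accept strings end in {3}, Reject strings end in {0,1,2}; accept={3}.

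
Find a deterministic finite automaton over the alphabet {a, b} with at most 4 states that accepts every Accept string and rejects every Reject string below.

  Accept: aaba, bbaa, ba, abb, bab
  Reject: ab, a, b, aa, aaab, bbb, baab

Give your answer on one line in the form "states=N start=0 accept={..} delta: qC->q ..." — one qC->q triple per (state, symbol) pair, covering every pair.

Grow the machine one transition at a time. Run the examples from 0; the earliest place one falls off (shortest prefix, ties alphabetical) gets sent to the lowest-numbered state that keeps every Accept/Reject pair distinguishable — a pair clashes when both reach the same state with identical unread suffix — and to a fresh state only if none does.
a: 0a undefined. 0a->0: ok.
b: 0b undefined. 0b->0: no, aaba/ab meet in 0. Open state 1: 0b->1.
ba: 1a undefined. 1a->0: no, aaba/a meet in 0. 1a->1: no, aaba/ab meet in 1. Open state 2: 1a->2.
bb: 1b undefined. 1b->0: no, bbaa/a meet in 0. 1b->1: no, abb/ab meet in 1. 1b->2: no, bab/bbb meet in 2 with "b" left. Open state 3: 1b->3.
baa: 2a undefined. 2a->0: ok.
bab: 2b undefined. 2b->0: no, bab/a meet in 0. 2b->1: no, bab/ab meet in 1. 2b->2: ok.
bba: 3a undefined. 3a->0: no, bbaa/a meet in 0. 3a->1: ok.
bbb: 3b undefined. 3b->0: ok.
All examples now run through 4 states with every (state, symbol) defined. Accept strings end in {2,3}, Reject strings end in {0,1}; accept={2,3}.

states=4 start=0 accept={2,3} delta: 0a->0 0b->1 1a->2 1b->3 2a->0 2b->2 3a->1 3b->0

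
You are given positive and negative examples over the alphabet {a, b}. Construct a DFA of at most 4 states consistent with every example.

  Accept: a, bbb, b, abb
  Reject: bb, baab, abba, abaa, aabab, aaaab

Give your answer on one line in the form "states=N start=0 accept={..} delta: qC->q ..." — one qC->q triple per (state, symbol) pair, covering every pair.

states=4 start=0 accept={1,3} delta: 0a->1 0b->1 1a->1 1b->2 2a->3 2b->3 3a->0 3b->0

State merging on the prefix tree: take the shortest (then alphabetical) example prefix whose next move is undefined and point that move at state 0, else 1, else 2, ...; a target is out if some Accept/Reject pair would then sit in one state with the same input left (inseparable). If every existing state is out, open a new one.
a: 0a undefined. 0a->0: no, b/aaaab meet in 0 with "b" left. Open state 1: 0a->1.
b: 0b undefined. 0b->0: no, bbb/bb meet in 0. 0b->1: ok.
aa: 1a undefined. 1a->0: no, a/aabab meet in 1. 1a->1: ok.
ab: 1b undefined. 1b->0: no, a/abba meet in 1. 1b->1: no, a/bb meet in 1. Open state 2: 1b->2.
aba: 2a undefined. 2a->0: no, a/abaa meet in 1. 2a->1: no, a/abaa meet in 1. 2a->2: no, bbb/aabab meet in 2 with "b" left. Open state 3: 2a->3.
abb: 2b undefined. 2b->0: no, a/abba meet in 1. 2b->1: no, a/abba meet in 1. 2b->2: no, bbb/bb meet in 2. 2b->3: ok.
abaa: 3a undefined. 3a->0: ok.
aabab: 3b undefined. 3b->0: ok.
All examples now run through 4 states with every (state, symbol) defined. Accept strings end in {1,3}, Reject strings end in {0,2}; accept={1,3}.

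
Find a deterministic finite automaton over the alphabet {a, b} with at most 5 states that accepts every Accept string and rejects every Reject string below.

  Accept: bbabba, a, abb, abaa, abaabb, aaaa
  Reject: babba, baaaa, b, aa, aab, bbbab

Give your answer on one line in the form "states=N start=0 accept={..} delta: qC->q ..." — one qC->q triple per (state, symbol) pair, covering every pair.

states=5 start=0 accept={0,1,3} delta: 0a->1 0b->2 1a->2 1b->1 2a->3 2b->4 3a->0 3b->1 4a->0 4b->1

Grow the machine one transition at a time. Run the examples from 0; the earliest place one falls off (shortest prefix, ties alphabetical) gets sent to the lowest-numbered state that keeps every Accept/Reject pair distinguishable — a pair clashes when both reach the same state with identical unread suffix — and to a fresh state only if none does.
a: 0a undefined. 0a->0: no, a/aa meet in 0. Open state 1: 0a->1.
b: 0b undefined. 0b->0: no, bbabba/babba meet in 1 with "bba" left. 0b->1: no, a/b meet in 1. Open state 2: 0b->2.
aa: 1a undefined. 1a->0: no, aaaa/aa meet in 0. 1a->1: no, a/aa meet in 1. 1a->2: ok.
ab: 1b undefined. 1b->0: no, abb/b meet in 2. 1b->1: ok.
ba: 2a undefined. 2a->0: no, abaa/baaaa meet in 0. 2a->1: no, aaaa/babba meet in 2. 2a->2: no, abaa/baaaa meet in 2. Open state 3: 2a->3.
bb: 2b undefined. 2b->0: no, bbabba/b meet in 2. 2b->1: no, bbabba/b meet in 2. 2b->2: no, bbabba/babba meet in 3 with "bba" left. 2b->3: no, abaa/aab meet in 3. Open state 4: 2b->4.
baa: 3a undefined. 3a->0: ok.
bab: 3b undefined. 3b->0: no, abaa/babba meet in 3. 3b->1: ok.
bba: 4a undefined. 4a->0: ok.
bbb: 4b undefined. 4b->0: no, a/bbbab meet in 1. 4b->1: ok.
All examples now run through 5 states with every (state, symbol) defined. Accept strings end in {0,1,3}, Reject strings end in {2,4}; accept={0,1,3}.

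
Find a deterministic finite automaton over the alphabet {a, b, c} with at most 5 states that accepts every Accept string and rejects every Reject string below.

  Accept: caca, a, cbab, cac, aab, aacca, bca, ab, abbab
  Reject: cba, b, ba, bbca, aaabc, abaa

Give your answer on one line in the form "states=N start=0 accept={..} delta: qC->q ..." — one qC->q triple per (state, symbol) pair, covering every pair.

states=4 start=0 accept={0,1,3} delta: 0a->1 0b->2 0c->0 1a->1 1b->3 1c->0 2a->2 2b->3 2c->0 3a->2 3b->0 3c->2

Fold the examples into a partial DFA from state 0: repeatedly fix the first undefined (state, symbol) met by the shortest-then-alphabetical prefix, trying targets in increasing order and rejecting any under which an Accept and a Reject string meet in one state with the same remainder; add a state when all current targets are rejected. Accepting states are where Accept strings end.
a: 0a undefined. 0a->0: no, aab/b meet in 0 with "b" left. Open state 1: 0a->1.
b: 0b undefined. 0b->0: no, a/ba meet in 1. 0b->1: no, a/b meet in 1. Open state 2: 0b->2.
c: 0c undefined. 0c->0: ok.
aa: 1a undefined. 1a->0: no, aab/b meet in 2. 1a->1: ok.
ab: 1b undefined. 1b->0: no, a/abaa meet in 1. 1b->1: no, a/abaa meet in 1. 1b->2: no, aab/b meet in 2. Open state 3: 1b->3.
ba: 2a undefined. 2a->0: no, cbab/b meet in 2. 2a->1: no, a/cba meet in 1. 2a->2: ok.
bb: 2b undefined. 2b->0: no, a/bbca meet in 1. 2b->1: no, caca/bbca meet in 1 with "ca" left. 2b->2: no, cbab/cba meet in 2. 2b->3: ok.
bc: 2c undefined. 2c->0: ok.
aac: 1c undefined. 1c->0: ok.
aba: 3a undefined. 3a->0: no, caca/abaa meet in 1. 3a->1: no, caca/abaa meet in 1. 3a->2: ok.
abb: 3b undefined. 3b->0: ok.
bbc: 3c undefined. 3c->0: no, caca/bbca meet in 1. 3c->1: no, caca/bbca meet in 1. 3c->2: ok.
All examples now run through 4 states with every (state, symbol) defined. Accept strings end in {0,1,3}, Reject strings end in {2}; accept={0,1,3}.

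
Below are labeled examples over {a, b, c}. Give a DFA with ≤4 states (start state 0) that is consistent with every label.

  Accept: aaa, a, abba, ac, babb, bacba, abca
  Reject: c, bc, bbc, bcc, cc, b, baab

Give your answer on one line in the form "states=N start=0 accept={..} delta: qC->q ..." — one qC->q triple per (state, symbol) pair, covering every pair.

Grow the machine one transition at a time. Run the examples from 0; the earliest place one falls off (shortest prefix, ties alphabetical) gets sent to the lowest-numbered state that keeps every Accept/Reject pair distinguishable — a pair clashes when both reach the same state with identical unread suffix — and to a fresh state only if none does.
a: 0a undefined. 0a->0: no, ac/c meet in 0 with "c" left. Open state 1: 0a->1.
b: 0b undefined. 0b->0: ok.
c: 0c undefined. 0c->0: ok.
aa: 1a undefined. 1a->0: ok.
ab: 1b undefined. 1b->0: no, babb/c meet in 0. 1b->1: no, abba/c meet in 0. Open state 2: 1b->2.
ac: 1c undefined. 1c->0: no, ac/c meet in 0. 1c->1: ok.
abb: 2b undefined. 2b->0: no, babb/c meet in 0. 2b->1: no, abba/c meet in 0. 2b->2: ok.
abc: 2c undefined. 2c->0: ok.
abba: 2a undefined. 2a->0: no, abba/c meet in 0. 2a->1: ok.
All examples now run through 3 states with every (state, symbol) defined. Accept strings end in {1,2}, Reject strings end in {0}; accept={1,2}.

states=3 start=0 accept={1,2} delta: 0a->1 0b->0 0c->0 1a->0 1b->2 1c->1 2a->1 2b->2 2c->0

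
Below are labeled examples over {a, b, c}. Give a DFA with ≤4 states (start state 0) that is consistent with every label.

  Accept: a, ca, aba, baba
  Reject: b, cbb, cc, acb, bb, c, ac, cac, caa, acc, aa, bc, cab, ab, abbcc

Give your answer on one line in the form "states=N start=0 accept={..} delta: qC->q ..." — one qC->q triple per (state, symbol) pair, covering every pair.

states=2 start=0 accept={1} delta: 0a->1 0b->0 0c->0 1a->0 1b->0 1c->0

Fold the examples into a partial DFA from state 0: repeatedly fix the first undefined (state, symbol) met by the shortest-then-alphabetical prefix, trying targets in increasing order and rejecting any under which an Accept and a Reject string meet in one state with the same remainder; add a state when all current targets are rejected. Accepting states are where Accept strings end.
a: 0a undefined. 0a->0: no, a/aa meet in 0. Open state 1: 0a->1.
b: 0b undefined. 0b->0: ok.
c: 0c undefined. 0c->0: ok.
aa: 1a undefined. 1a->0: ok.
ab: 1b undefined. 1b->0: ok.
ac: 1c undefined. 1c->0: ok.
All examples now run through 2 states with every (state, symbol) defined. Accept strings end in {1}, Reject strings end in {0}; accept={1}.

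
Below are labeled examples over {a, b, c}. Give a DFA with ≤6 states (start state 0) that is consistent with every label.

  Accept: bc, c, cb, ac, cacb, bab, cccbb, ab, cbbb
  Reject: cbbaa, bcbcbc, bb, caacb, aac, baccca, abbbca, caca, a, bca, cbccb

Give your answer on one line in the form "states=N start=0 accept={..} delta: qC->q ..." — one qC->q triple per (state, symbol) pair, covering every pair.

Fold the examples into a partial DFA from state 0: repeatedly fix the first undefined (state, symbol) met by the shortest-then-alphabetical prefix, trying targets in increasing order and rejecting any under which an Accept and a Reject string meet in one state with the same remainder; add a state when all current targets are rejected. Accepting states are where Accept strings end.
a: 0a undefined. 0a->0: no, c/aac meet in 0 with "c" left. Open state 1: 0a->1.
b: 0b undefined. 0b->0: ok.
c: 0c undefined. 0c->0: no, bc/bcbcbc meet in 0. 0c->1: no, bc/a meet in 1. Open state 2: 0c->2.
aa: 1a undefined. 1a->0: no, bc/aac meet in 2. 1a->1: no, ac/aac meet in 1 with "c" left. 1a->2: ok.
ab: 1b undefined. 1b->0: no, bab/bb meet in 0. 1b->1: no, bab/a meet in 1. 1b->2: ok.
ac: 1c undefined. 1c->0: no, ac/bb meet in 0. 1c->1: no, bc/baccca meet in 2. 1c->2: ok.
ca: 2a undefined. 2a->0: no, cb/caacb meet in 2 with "b" left. 2a->1: ok.
cb: 2b undefined. 2b->0: no, bc/cbbaa meet in 2. 2b->1: no, bc/cbbaa meet in 2. 2b->2: no, bc/cbbaa meet in 2. Open state 3: 2b->3.
cc: 2c undefined. 2c->0: ok.
cbb: 3b undefined. 3b->0: no, bc/cbbaa meet in 2. 3b->1: no, cccbb/cbbaa meet in 1. 3b->2: no, bc/cbbaa meet in 2. 3b->3: ok.
cbc: 3c undefined. 3c->0: no, bc/bcbcbc meet in 2. 3c->1: no, bc/abbbca meet in 2. 3c->2: no, bc/bcbcbc meet in 2. 3c->3: no, cb/bcbcbc meet in 3. Open state 4: 3c->4.
cbba: 3a undefined. 3a->0: ok.
cbcc: 4c undefined. 4c->0: ok.
bcbcb: 4b undefined. 4b->0: no, bc/bcbcbc meet in 2. 4b->1: no, bc/bcbcbc meet in 2. 4b->2: ok.
abbbca: 4a undefined. 4a->0: ok.
All examples now run through 5 states with every (state, symbol) defined. Accept strings end in {2,3}, Reject strings end in {0,1}; accept={2,3}.

states=5 start=0 accept={2,3} delta: 0a->1 0b->0 0c->2 1a->2 1b->2 1c->2 2a->1 2b->3 2c->0 3a->0 3b->3 3c->4 4a->0 4b->2 4c->0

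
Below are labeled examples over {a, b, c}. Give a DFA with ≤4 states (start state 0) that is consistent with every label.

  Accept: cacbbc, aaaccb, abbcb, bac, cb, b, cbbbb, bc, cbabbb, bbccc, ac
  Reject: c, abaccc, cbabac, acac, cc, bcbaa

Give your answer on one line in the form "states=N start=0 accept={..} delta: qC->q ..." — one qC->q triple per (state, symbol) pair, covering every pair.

Grow the machine one transition at a time. Run the examples from 0; the earliest place one falls off (shortest prefix, ties alphabetical) gets sent to the lowest-numbered state that keeps every Accept/Reject pair distinguishable — a pair clashes when both reach the same state with identical unread suffix — and to a fresh state only if none does.
a: 0a undefined. 0a->0: no, ac/c meet in 0 with "c" left. Open state 1: 0a->1.
b: 0b undefined. 0b->0: no, bc/c meet in 0 with "c" left. 0b->1: ok.
c: 0c undefined. 0c->0: ok.
aa: 1a undefined. 1a->0: no, bac/c meet in 0. 1a->1: ok.
ab: 1b undefined. 1b->0: no, bac/cbabac meet in 1 with "c" left. 1b->1: no, bac/cbabac meet in 1 with "c" left. Open state 2: 1b->2.
ac: 1c undefined. 1c->0: no, aaaccb/bcbaa meet in 1. 1c->1: no, bac/acac meet in 1. 1c->2: ok.
aba: 2a undefined. 2a->0: ok.
abb: 2b undefined. 2b->0: no, abbcb/bcbaa meet in 1. 2b->1: no, abbcb/bcbaa meet in 1. 2b->2: no, cb/bcbaa meet in 1. Open state 3: 2b->3.
bbc: 2c undefined. 2c->0: no, bbccc/c meet in 0. 2c->1: ok.
abbc: 3c undefined. 3c->0: ok.
bcba: 3a undefined. 3a->0: no, abbcb/bcbaa meet in 1. 3a->1: no, abbcb/bcbaa meet in 1. 3a->2: ok.
cacbb: 3b undefined. 3b->0: no, cacbbc/c meet in 0. 3b->1: ok.
All examples now run through 4 states with every (state, symbol) defined. Accept strings end in {1,2}, Reject strings end in {0}; accept={1,2}.

states=4 start=0 accept={1,2} delta: 0a->1 0b->1 0c->0 1a->1 1b->2 1c->2 2a->0 2b->3 2c->1 3a->2 3b->1 3c->0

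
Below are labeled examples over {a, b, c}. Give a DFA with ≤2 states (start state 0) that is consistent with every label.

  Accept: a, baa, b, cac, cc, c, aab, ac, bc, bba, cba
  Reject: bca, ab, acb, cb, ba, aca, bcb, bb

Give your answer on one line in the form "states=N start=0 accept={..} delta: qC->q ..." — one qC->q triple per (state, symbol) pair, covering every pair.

Grow the machine one transition at a time. Run the examples from 0; the earliest place one falls off (shortest prefix, ties alphabetical) gets sent to the lowest-numbered state that keeps every Accept/Reject pair distinguishable — a pair clashes when both reach the same state with identical unread suffix — and to a fresh state only if none does.
a: 0a undefined. 0a->0: no, b/ab meet in 0 with "b" left. Open state 1: 0a->1.
b: 0b undefined. 0b->0: no, a/ba meet in 1. 0b->1: ok.
c: 0c undefined. 0c->0: no, a/cb meet in 1. 0c->1: ok.
aa: 1a undefined. 1a->0: ok.
ab: 1b undefined. 1b->0: ok.
ac: 1c undefined. 1c->0: no, a/bca meet in 1. 1c->1: ok.
All examples now run through 2 states with every (state, symbol) defined. Accept strings end in {1}, Reject strings end in {0}; accept={1}.

states=2 start=0 accept={1} delta: 0a->1 0b->1 0c->1 1a->0 1b->0 1c->1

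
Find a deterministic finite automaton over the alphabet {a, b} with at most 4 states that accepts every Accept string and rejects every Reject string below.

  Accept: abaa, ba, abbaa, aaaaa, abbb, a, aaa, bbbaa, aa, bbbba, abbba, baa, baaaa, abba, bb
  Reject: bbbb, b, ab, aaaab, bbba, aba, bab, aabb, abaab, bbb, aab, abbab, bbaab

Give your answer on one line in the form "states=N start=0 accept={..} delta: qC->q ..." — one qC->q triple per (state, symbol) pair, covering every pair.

states=4 start=0 accept={0,1} delta: 0a->1 0b->2 1a->1 1b->3 2a->0 2b->1 3a->2 3b->2

Fold the examples into a partial DFA from state 0: repeatedly fix the first undefined (state, symbol) met by the shortest-then-alphabetical prefix, trying targets in increasing order and rejecting any under which an Accept and a Reject string meet in one state with the same remainder; add a state when all current targets are rejected. Accepting states are where Accept strings end.
a: 0a undefined. 0a->0: no, ba/aba meet in 0 with "ba" left. Open state 1: 0a->1.
b: 0b undefined. 0b->0: no, ba/bbba meet in 1. 0b->1: no, abbb/bbbb meet in 1 with "bbb" left. Open state 2: 0b->2.
aa: 1a undefined. 1a->0: no, bb/aabb meet in 2 with "b" left. 1a->1: ok.
ab: 1b undefined. 1b->0: no, abaa/aba meet in 1. 1b->1: no, abaa/ab meet in 1. 1b->2: no, ba/aba meet in 2 with "a" left. Open state 3: 1b->3.
ba: 2a undefined. 2a->0: ok.
bb: 2b undefined. 2b->0: no, ba/bbbb meet in 0. 2b->1: ok.
aba: 3a undefined. 3a->0: no, ba/bbba meet in 0. 3a->1: no, abaa/bbba meet in 1. 3a->2: ok.
abb: 3b undefined. 3b->0: no, abaa/bbbb meet in 0. 3b->1: no, abbaa/bbbb meet in 1. 3b->2: ok.
All examples now run through 4 states with every (state, symbol) defined. Accept strings end in {0,1}, Reject strings end in {2,3}; accept={0,1}.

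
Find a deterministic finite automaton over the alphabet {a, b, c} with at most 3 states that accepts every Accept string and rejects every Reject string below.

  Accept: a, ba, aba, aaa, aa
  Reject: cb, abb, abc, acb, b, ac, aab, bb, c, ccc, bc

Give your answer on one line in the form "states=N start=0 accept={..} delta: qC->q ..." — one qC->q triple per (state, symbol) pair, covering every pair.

states=2 start=0 accept={0} delta: 0a->0 0b->1 0c->1 1a->0 1b->1 1c->1

State merging on the prefix tree: take the shortest (then alphabetical) example prefix whose next move is undefined and point that move at state 0, else 1, else 2, ...; a target is out if some Accept/Reject pair would then sit in one state with the same input left (inseparable). If every existing state is out, open a new one.
a: 0a undefined. 0a->0: ok.
b: 0b undefined. 0b->0: no, a/abb meet in 0. Open state 1: 0b->1.
c: 0c undefined. 0c->0: no, a/ac meet in 0. 0c->1: ok.
ba: 1a undefined. 1a->0: ok.
bb: 1b undefined. 1b->0: no, a/cb meet in 0. 1b->1: ok.
bc: 1c undefined. 1c->0: no, a/abc meet in 0. 1c->1: ok.
All examples now run through 2 states with every (state, symbol) defined. Accept strings end in {0}, Reject strings end in {1}; accept={0}.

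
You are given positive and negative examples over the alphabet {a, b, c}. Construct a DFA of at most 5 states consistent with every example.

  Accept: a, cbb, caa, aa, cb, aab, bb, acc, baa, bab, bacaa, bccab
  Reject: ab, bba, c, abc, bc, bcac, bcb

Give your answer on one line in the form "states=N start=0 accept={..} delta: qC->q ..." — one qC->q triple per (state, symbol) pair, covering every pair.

states=4 start=0 accept={1,2} delta: 0a->1 0b->2 0c->0 1a->2 1b->0 1c->1 2a->0 2b->2 2c->3 3a->0 3b->0 3c->1

State merging on the prefix tree: take the shortest (then alphabetical) example prefix whose next move is undefined and point that move at state 0, else 1, else 2, ...; a target is out if some Accept/Reject pair would then sit in one state with the same input left (inseparable). If every existing state is out, open a new one.
a: 0a undefined. 0a->0: no, aab/ab meet in 0 with "b" left. Open state 1: 0a->1.
b: 0b undefined. 0b->0: no, a/bba meet in 1. 0b->1: no, bb/ab meet in 1 with "b" left. Open state 2: 0b->2.
c: 0c undefined. 0c->0: ok.
aa: 1a undefined. 1a->0: no, caa/c meet in 0. 1a->1: no, aab/ab meet in 1 with "b" left. 1a->2: ok.
ab: 1b undefined. 1b->0: ok.
ac: 1c undefined. 1c->0: no, acc/ab meet in 0. 1c->1: ok.
ba: 2a undefined. 2a->0: ok.
bb: 2b undefined. 2b->0: no, a/bba meet in 1. 2b->1: no, caa/bba meet in 2. 2b->2: ok.
bc: 2c undefined. 2c->0: no, a/bcac meet in 1. 2c->1: no, a/bc meet in 1. 2c->2: no, cbb/bc meet in 2. Open state 3: 2c->3.
bca: 3a undefined. 3a->0: ok.
bcb: 3b undefined. 3b->0: ok.
bcc: 3c undefined. 3c->0: no, bccab/ab meet in 0. 3c->1: ok.
All examples now run through 4 states with every (state, symbol) defined. Accept strings end in {1,2}, Reject strings end in {0,3}; accept={1,2}.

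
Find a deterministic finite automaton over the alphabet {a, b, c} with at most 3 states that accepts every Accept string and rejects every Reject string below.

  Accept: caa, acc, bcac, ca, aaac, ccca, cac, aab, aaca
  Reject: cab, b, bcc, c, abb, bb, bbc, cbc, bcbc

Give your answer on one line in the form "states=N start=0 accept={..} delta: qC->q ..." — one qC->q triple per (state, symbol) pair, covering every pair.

Fold the examples into a partial DFA from state 0: repeatedly fix the first undefined (state, symbol) met by the shortest-then-alphabetical prefix, trying targets in increasing order and rejecting any under which an Accept and a Reject string meet in one state with the same remainder; add a state when all current targets are rejected. Accepting states are where Accept strings end.
a: 0a undefined. 0a->0: no, aaac/c meet in 0 with "c" left. Open state 1: 0a->1.
b: 0b undefined. 0b->0: ok.
c: 0c undefined. 0c->0: ok.
aa: 1a undefined. 1a->0: no, caa/b meet in 0. 1a->1: no, aab/cab meet in 1 with "b" left. Open state 2: 1a->2.
ab: 1b undefined. 1b->0: ok.
ac: 1c undefined. 1c->0: no, acc/cab meet in 0. 1c->1: ok.
aaa: 2a undefined. 2a->0: no, aaac/cab meet in 0. 2a->1: ok.
aab: 2b undefined. 2b->0: no, aab/cab meet in 0. 2b->1: ok.
aac: 2c undefined. 2c->0: ok.
All examples now run through 3 states with every (state, symbol) defined. Accept strings end in {1,2}, Reject strings end in {0}; accept={1,2}.

states=3 start=0 accept={1,2} delta: 0a->1 0b->0 0c->0 1a->2 1b->0 1c->1 2a->1 2b->1 2c->0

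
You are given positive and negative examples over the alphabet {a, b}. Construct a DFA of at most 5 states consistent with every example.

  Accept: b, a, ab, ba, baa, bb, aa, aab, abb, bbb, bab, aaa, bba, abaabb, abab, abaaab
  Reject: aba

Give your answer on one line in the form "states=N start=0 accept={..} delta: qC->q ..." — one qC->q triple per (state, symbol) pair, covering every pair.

states=4 start=0 accept={0,1,2} delta: 0a->1 0b->0 1a->0 1b->2 2a->3 2b->0 3a->0 3b->0

Fold the examples into a partial DFA from state 0: repeatedly fix the first undefined (state, symbol) met by the shortest-then-alphabetical prefix, trying targets in increasing order and rejecting any under which an Accept and a Reject string meet in one state with the same remainder; add a state when all current targets are rejected. Accepting states are where Accept strings end.
a: 0a undefined. 0a->0: no, ba/aba meet in 0 with "ba" left. Open state 1: 0a->1.
b: 0b undefined. 0b->0: ok.
aa: 1a undefined. 1a->0: ok.
ab: 1b undefined. 1b->0: no, a/aba meet in 1. 1b->1: no, b/aba meet in 0. Open state 2: 1b->2.
aba: 2a undefined. 2a->0: no, b/aba meet in 0. 2a->1: no, a/aba meet in 1. 2a->2: no, ab/aba meet in 2. Open state 3: 2a->3.
abb: 2b undefined. 2b->0: ok.
abaa: 3a undefined. 3a->0: ok.
abab: 3b undefined. 3b->0: ok.
All examples now run through 4 states with every (state, symbol) defined. Accept strings end in {0,1,2}, Reject strings end in {3}; accept={0,1,2}.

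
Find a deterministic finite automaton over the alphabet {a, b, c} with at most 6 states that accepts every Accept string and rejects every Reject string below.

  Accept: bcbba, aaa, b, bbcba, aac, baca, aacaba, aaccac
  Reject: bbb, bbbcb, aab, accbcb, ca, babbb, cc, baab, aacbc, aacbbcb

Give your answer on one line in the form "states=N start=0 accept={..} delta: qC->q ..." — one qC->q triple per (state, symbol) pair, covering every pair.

states=5 start=0 accept={1,3} delta: 0a->1 0b->1 0c->1 1a->2 1b->2 1c->0 2a->1 2b->0 2c->3 3a->1 3b->4 3c->1 4a->1 4b->0 4c->0

Fold the examples into a partial DFA from state 0: repeatedly fix the first undefined (state, symbol) met by the shortest-then-alphabetical prefix, trying targets in increasing order and rejecting any under which an Accept and a Reject string meet in one state with the same remainder; add a state when all current targets are rejected. Accepting states are where Accept strings end.
a: 0a undefined. 0a->0: no, b/aab meet in 0 with "b" left. Open state 1: 0a->1.
b: 0b undefined. 0b->0: no, b/bbb meet in 0. 0b->1: ok.
c: 0c undefined. 0c->0: no, b/ca meet in 1. 0c->1: ok.
aa: 1a undefined. 1a->0: no, aaa/aab meet in 1. 1a->1: no, aaa/ca meet in 1. Open state 2: 1a->2.
ac: 1c undefined. 1c->0: ok.
bb: 1b undefined. 1b->0: no, bcbba/bbb meet in 1. 1b->1: no, bcbba/ca meet in 2. 1b->2: ok.
aaa: 2a undefined. 2a->0: no, bcbba/cc meet in 0. 2a->1: ok.
aab: 2b undefined. 2b->0: ok.
aac: 2c undefined. 2c->0: no, bcbba/accbcb meet in 1. 2c->1: no, bcbba/aacbc meet in 1. 2c->2: no, bcbba/aacbc meet in 1. Open state 3: 2c->3.
aaca: 3a undefined. 3a->0: no, baca/bbb meet in 0. 3a->1: ok.
aacb: 3b undefined. 3b->0: no, bcbba/aacbc meet in 1. 3b->1: no, bcbba/accbcb meet in 1. 3b->2: no, aac/aacbc meet in 3. 3b->3: no, aac/accbcb meet in 3. Open state 4: 3b->4.
aacc: 3c undefined. 3c->0: no, aaccac/bbb meet in 0. 3c->1: ok.
aacbb: 4b undefined. 4b->0: ok.
aacbc: 4c undefined. 4c->0: ok.
bbcba: 4a undefined. 4a->0: no, bbcba/bbb meet in 0. 4a->1: ok.
All examples now run through 5 states with every (state, symbol) defined. Accept strings end in {1,3}, Reject strings end in {0,2,4}; accept={1,3}.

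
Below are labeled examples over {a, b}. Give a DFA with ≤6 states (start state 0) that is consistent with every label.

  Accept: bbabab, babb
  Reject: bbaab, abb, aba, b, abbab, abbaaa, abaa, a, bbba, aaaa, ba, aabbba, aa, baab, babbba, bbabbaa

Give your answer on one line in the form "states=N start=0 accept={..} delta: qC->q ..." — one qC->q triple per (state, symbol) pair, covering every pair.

states=5 start=0 accept={3} delta: 0a->0 0b->1 1a->1 1b->2 2a->3 2b->3 3a->0 3b->4 4a->2 4b->0

State merging on the prefix tree: take the shortest (then alphabetical) example prefix whose next move is undefined and point that move at state 0, else 1, else 2, ...; a target is out if some Accept/Reject pair would then sit in one state with the same input left (inseparable). If every existing state is out, open a new one.
a: 0a undefined. 0a->0: ok.
b: 0b undefined. 0b->0: no, bbabab/bbaab meet in 0. Open state 1: 0b->1.
ba: 1a undefined. 1a->0: no, babb/abb meet in 1 with "b" left. 1a->1: ok.
bb: 1b undefined. 1b->0: no, bbabab/abb meet in 0. 1b->1: no, bbabab/bbaab meet in 1. Open state 2: 1b->2.
bba: 2a undefined. 2a->0: no, bbabab/abb meet in 2. 2a->1: no, bbabab/bbaab meet in 2. 2a->2: no, babb/bbaab meet in 2 with "b" left. Open state 3: 2a->3.
bbb: 2b undefined. 2b->0: no, babb/a meet in 0. 2b->1: no, babb/aba meet in 1. 2b->2: no, babb/abb meet in 2. 2b->3: ok.
bbaa: 3a undefined. 3a->0: ok.
bbab: 3b undefined. 3b->0: no, bbabab/bbaab meet in 1. 3b->1: no, bbabab/abb meet in 2. 3b->2: no, bbabab/abb meet in 2. 3b->3: no, bbabab/bbaab meet in 1. Open state 4: 3b->4.
bbaba: 4a undefined. 4a->0: no, bbabab/bbaab meet in 1. 4a->1: no, bbabab/abb meet in 2. 4a->2: ok.
bbabb: 4b undefined. 4b->0: ok.
All examples now run through 5 states with every (state, symbol) defined. Accept strings end in {3}, Reject strings end in {0,1,2,4}; accept={3}.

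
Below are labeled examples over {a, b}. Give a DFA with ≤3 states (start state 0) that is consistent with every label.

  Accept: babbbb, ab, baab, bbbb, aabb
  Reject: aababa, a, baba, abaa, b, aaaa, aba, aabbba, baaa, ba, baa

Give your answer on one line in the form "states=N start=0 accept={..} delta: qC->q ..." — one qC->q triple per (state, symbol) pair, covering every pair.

Grow the machine one transition at a time. Run the examples from 0; the earliest place one falls off (shortest prefix, ties alphabetical) gets sent to the lowest-numbered state that keeps every Accept/Reject pair distinguishable — a pair clashes when both reach the same state with identical unread suffix — and to a fresh state only if none does.
a: 0a undefined. 0a->0: no, ab/b meet in 0 with "b" left. Open state 1: 0a->1.
b: 0b undefined. 0b->0: no, bbbb/b meet in 0. 0b->1: ok.
aa: 1a undefined. 1a->0: ok.
ab: 1b undefined. 1b->0: no, babbbb/aababa meet in 0. 1b->1: no, babbbb/a meet in 1. Open state 2: 1b->2.
aba: 2a undefined. 2a->0: ok.
bbb: 2b undefined. 2b->0: no, babbbb/a meet in 1. 2b->1: ok.
All examples now run through 3 states with every (state, symbol) defined. Accept strings end in {2}, Reject strings end in {0,1}; accept={2}.

states=3 start=0 accept={2} delta: 0a->1 0b->1 1a->0 1b->2 2a->0 2b->1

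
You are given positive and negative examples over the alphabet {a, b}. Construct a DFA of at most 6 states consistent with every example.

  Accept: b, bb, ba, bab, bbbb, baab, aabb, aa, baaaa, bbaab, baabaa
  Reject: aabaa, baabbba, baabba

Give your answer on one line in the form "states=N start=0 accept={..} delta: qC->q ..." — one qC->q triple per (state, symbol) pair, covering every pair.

states=6 start=0 accept={0,1,2,4} delta: 0a->0 0b->1 1a->2 1b->0 2a->3 2b->0 3a->0 3b->4 4a->0 4b->5 5a->3 5b->2

Grow the machine one transition at a time. Run the examples from 0; the earliest place one falls off (shortest prefix, ties alphabetical) gets sent to the lowest-numbered state that keeps every Accept/Reject pair distinguishable — a pair clashes when both reach the same state with identical unread suffix — and to a fresh state only if none does.
a: 0a undefined. 0a->0: ok.
b: 0b undefined. 0b->0: no, b/aabaa meet in 0. Open state 1: 0b->1.
ba: 1a undefined. 1a->0: no, ba/aabaa meet in 0. 1a->1: no, b/aabaa meet in 1. Open state 2: 1a->2.
bb: 1b undefined. 1b->0: ok.
baa: 2a undefined. 2a->0: no, bb/aabaa meet in 0. 2a->1: no, b/aabaa meet in 1. 2a->2: no, ba/aabaa meet in 2. Open state 3: 2a->3.
bab: 2b undefined. 2b->0: ok.
baaa: 3a undefined. 3a->0: ok.
baab: 3b undefined. 3b->0: no, bb/baabbba meet in 0. 3b->1: no, bb/baabba meet in 0. 3b->2: no, bb/baabba meet in 0. 3b->3: no, bb/baabbba meet in 0. Open state 4: 3b->4.
baaba: 4a undefined. 4a->0: ok.
baabb: 4b undefined. 4b->0: no, bb/baabba meet in 0. 4b->1: no, bb/baabbba meet in 0. 4b->2: no, bb/baabbba meet in 0. 4b->3: no, bb/baabbba meet in 0. 4b->4: no, bb/baabbba meet in 0. Open state 5: 4b->5.
baabba: 5a undefined. 5a->0: no, bb/baabba meet in 0. 5a->1: no, b/baabba meet in 1. 5a->2: no, ba/baabba meet in 2. 5a->3: ok.
baabbb: 5b undefined. 5b->0: no, bb/baabbba meet in 0. 5b->1: no, ba/baabbba meet in 2. 5b->2: ok.
All examples now run through 6 states with every (state, symbol) defined. Accept strings end in {0,1,2,4}, Reject strings end in {3}; accept={0,1,2,4}.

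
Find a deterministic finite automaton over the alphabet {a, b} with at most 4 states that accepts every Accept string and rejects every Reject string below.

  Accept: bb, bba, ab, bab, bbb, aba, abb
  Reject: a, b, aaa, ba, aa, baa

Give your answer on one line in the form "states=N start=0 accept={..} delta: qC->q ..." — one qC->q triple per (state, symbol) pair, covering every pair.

State merging on the prefix tree: take the shortest (then alphabetical) example prefix whose next move is undefined and point that move at state 0, else 1, else 2, ...; a target is out if some Accept/Reject pair would then sit in one state with the same input left (inseparable). If every existing state is out, open a new one.
a: 0a undefined. 0a->0: no, ab/b meet in 0 with "b" left. Open state 1: 0a->1.
b: 0b undefined. 0b->0: no, bb/b meet in 0. 0b->1: ok.
aa: 1a undefined. 1a->0: no, bab/a meet in 1. 1a->1: ok.
ab: 1b undefined. 1b->0: no, bba/a meet in 1. 1b->1: no, bb/a meet in 1. Open state 2: 1b->2.
aba: 2a undefined. 2a->0: ok.
abb: 2b undefined. 2b->0: ok.
All examples now run through 3 states with every (state, symbol) defined. Accept strings end in {0,2}, Reject strings end in {1}; accept={0,2}.

states=3 start=0 accept={0,2} delta: 0a->1 0b->1 1a->1 1b->2 2a->0 2b->0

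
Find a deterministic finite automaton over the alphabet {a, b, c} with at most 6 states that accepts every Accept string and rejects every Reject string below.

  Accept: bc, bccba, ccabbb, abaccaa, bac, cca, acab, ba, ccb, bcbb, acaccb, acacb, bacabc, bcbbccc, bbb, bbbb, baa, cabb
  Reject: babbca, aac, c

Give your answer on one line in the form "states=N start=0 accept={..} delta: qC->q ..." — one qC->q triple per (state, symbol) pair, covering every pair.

State merging on the prefix tree: take the shortest (then alphabetical) example prefix whose next move is undefined and point that move at state 0, else 1, else 2, ...; a target is out if some Accept/Reject pair would then sit in one state with the same input left (inseparable). If every existing state is out, open a new one.
a: 0a undefined. 0a->0: ok.
b: 0b undefined. 0b->0: no, bc/aac meet in 0 with "c" left. Open state 1: 0b->1.
c: 0c undefined. 0c->0: no, cca/aac meet in 0. 0c->1: ok.
ba: 1a undefined. 1a->0: no, bac/aac meet in 1. 1a->1: no, ba/aac meet in 1. Open state 2: 1a->2.
bb: 1b undefined. 1b->0: no, bbb/aac meet in 1. 1b->1: no, bbb/aac meet in 1. 1b->2: ok.
bc: 1c undefined. 1c->0: no, ccb/aac meet in 1. 1c->1: no, bc/aac meet in 1. 1c->2: ok.
baa: 2a undefined. 2a->0: ok.
bab: 2b undefined. 2b->0: no, ccabbb/babbca meet in 0. 2b->1: no, ccabbb/aac meet in 1. 2b->2: ok.
bac: 2c undefined. 2c->0: no, abaccaa/babbca meet in 0. 2c->1: no, bc/babbca meet in 2. 2c->2: no, bccba/babbca meet in 0. Open state 3: 2c->3.
baca: 3a undefined. 3a->0: no, cca/babbca meet in 0. 3a->1: ok.
bccb: 3b undefined. 3b->0: ok.
abacc: 3c undefined. 3c->0: no, acaccb/babbca meet in 1. 3c->1: ok.
All examples now run through 4 states with every (state, symbol) defined. Accept strings end in {0,2,3}, Reject strings end in {1}; accept={0,2,3}.

states=4 start=0 accept={0,2,3} delta: 0a->0 0b->1 0c->1 1a->2 1b->2 1c->2 2a->0 2b->2 2c->3 3a->1 3b->0 3c->1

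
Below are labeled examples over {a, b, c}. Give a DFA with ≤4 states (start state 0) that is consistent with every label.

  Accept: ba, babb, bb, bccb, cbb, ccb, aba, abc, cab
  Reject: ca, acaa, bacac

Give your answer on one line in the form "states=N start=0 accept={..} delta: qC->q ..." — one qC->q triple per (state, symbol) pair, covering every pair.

states=3 start=0 accept={0,1} delta: 0a->0 0b->0 0c->1 1a->2 1b->0 1c->0 2a->2 2b->0 2c->2

Fold the examples into a partial DFA from state 0: repeatedly fix the first undefined (state, symbol) met by the shortest-then-alphabetical prefix, trying targets in increasing order and rejecting any under which an Accept and a Reject string meet in one state with the same remainder; add a state when all current targets are rejected. Accepting states are where Accept strings end.
a: 0a undefined. 0a->0: ok.
b: 0b undefined. 0b->0: ok.
c: 0c undefined. 0c->0: no, ba/ca meet in 0. Open state 1: 0c->1.
ca: 1a undefined. 1a->0: no, ba/ca meet in 0. 1a->1: no, abc/ca meet in 1. Open state 2: 1a->2.
cb: 1b undefined. 1b->0: ok.
cc: 1c undefined. 1c->0: ok.
cab: 2b undefined. 2b->0: ok.
acaa: 2a undefined. 2a->0: no, ba/acaa meet in 0. 2a->1: no, abc/acaa meet in 1. 2a->2: ok.
bacac: 2c undefined. 2c->0: no, ba/bacac meet in 0. 2c->1: no, abc/bacac meet in 1. 2c->2: ok.
All examples now run through 3 states with every (state, symbol) defined. Accept strings end in {0,1}, Reject strings end in {2}; accept={0,1}.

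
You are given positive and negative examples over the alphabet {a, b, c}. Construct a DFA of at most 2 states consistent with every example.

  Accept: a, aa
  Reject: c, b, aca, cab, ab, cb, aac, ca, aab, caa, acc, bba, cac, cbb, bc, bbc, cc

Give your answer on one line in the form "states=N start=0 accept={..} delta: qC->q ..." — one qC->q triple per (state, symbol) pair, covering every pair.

State merging on the prefix tree: take the shortest (then alphabetical) example prefix whose next move is undefined and point that move at state 0, else 1, else 2, ...; a target is out if some Accept/Reject pair would then sit in one state with the same input left (inseparable). If every existing state is out, open a new one.
a: 0a undefined. 0a->0: ok.
b: 0b undefined. 0b->0: no, a/b meet in 0. Open state 1: 0b->1.
c: 0c undefined. 0c->0: no, a/c meet in 0. 0c->1: ok.
bb: 1b undefined. 1b->0: no, a/cb meet in 0. 1b->1: ok.
bc: 1c undefined. 1c->0: no, a/acc meet in 0. 1c->1: ok.
ca: 1a undefined. 1a->0: no, a/aca meet in 0. 1a->1: ok.
All examples now run through 2 states with every (state, symbol) defined. Accept strings end in {0}, Reject strings end in {1}; accept={0}.

states=2 start=0 accept={0} delta: 0a->0 0b->1 0c->1 1a->1 1b->1 1c->1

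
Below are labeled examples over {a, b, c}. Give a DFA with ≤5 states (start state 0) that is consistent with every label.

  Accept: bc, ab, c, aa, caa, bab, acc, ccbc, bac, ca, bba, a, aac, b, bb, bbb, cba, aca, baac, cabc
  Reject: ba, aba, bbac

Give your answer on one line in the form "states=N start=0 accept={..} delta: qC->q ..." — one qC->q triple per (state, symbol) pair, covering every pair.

Fold the examples into a partial DFA from state 0: repeatedly fix the first undefined (state, symbol) met by the shortest-then-alphabetical prefix, trying targets in increasing order and rejecting any under which an Accept and a Reject string meet in one state with the same remainder; add a state when all current targets are rejected. Accepting states are where Accept strings end.
a: 0a undefined. 0a->0: ok.
b: 0b undefined. 0b->0: no, bc/bbac meet in 0 with "c" left. Open state 1: 0b->1.
c: 0c undefined. 0c->0: no, cba/ba meet in 1 with "a" left. 0c->1: no, ca/ba meet in 1 with "a" left. Open state 2: 0c->2.
ba: 1a undefined. 1a->0: no, aa/ba meet in 0. 1a->1: no, ab/ba meet in 1. 1a->2: no, c/ba meet in 2. Open state 3: 1a->3.
bb: 1b undefined. 1b->0: no, c/bbac meet in 2. 1b->1: no, bac/bbac meet in 3 with "c" left. 1b->2: ok.
bc: 1c undefined. 1c->0: ok.
ca: 2a undefined. 2a->0: no, c/bbac meet in 2. 2a->1: no, bc/bbac meet in 0. 2a->2: no, acc/bbac meet in 2 with "c" left. 2a->3: no, bac/bbac meet in 3 with "c" left. Open state 4: 2a->4.
cb: 2b undefined. 2b->0: ok.
cc: 2c undefined. 2c->0: ok.
baa: 3a undefined. 3a->0: ok.
bab: 3b undefined. 3b->0: ok.
bac: 3c undefined. 3c->0: ok.
caa: 4a undefined. 4a->0: ok.
cab: 4b undefined. 4b->0: ok.
bbac: 4c undefined. 4c->0: no, bc/bbac meet in 0. 4c->1: no, ab/bbac meet in 1. 4c->2: no, c/bbac meet in 2. 4c->3: ok.
All examples now run through 5 states with every (state, symbol) defined. Accept strings end in {0,1,2,4}, Reject strings end in {3}; accept={0,1,2,4}.

states=5 start=0 accept={0,1,2,4} delta: 0a->0 0b->1 0c->2 1a->3 1b->2 1c->0 2a->4 2b->0 2c->0 3a->0 3b->0 3c->0 4a->0 4b->0 4c->3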